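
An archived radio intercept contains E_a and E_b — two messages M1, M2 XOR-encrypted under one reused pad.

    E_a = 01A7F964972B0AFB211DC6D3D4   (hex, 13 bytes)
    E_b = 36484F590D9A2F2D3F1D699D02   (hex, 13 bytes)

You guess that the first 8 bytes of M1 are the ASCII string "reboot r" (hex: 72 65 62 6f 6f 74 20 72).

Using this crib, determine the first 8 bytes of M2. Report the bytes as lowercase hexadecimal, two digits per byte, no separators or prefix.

458ad452f5c505a4

First, E_a ⊕ E_b = (M1 ⊕ K) ⊕ (M2 ⊕ K) = M1 ⊕ M2, so the key drops out. Then M2 = (M1 ⊕ M2) ⊕ M1 over the first 8 bytes.
byte 0: (01 XOR 36) XOR 72 = 37 XOR 72 = 45
byte 1: (a7 XOR 48) XOR 65 = ef XOR 65 = 8a
byte 2: (f9 XOR 4f) XOR 62 = b6 XOR 62 = d4
byte 3: (64 XOR 59) XOR 6f = 3d XOR 6f = 52
byte 4: (97 XOR 0d) XOR 6f = 9a XOR 6f = f5
byte 5: (2b XOR 9a) XOR 74 = b1 XOR 74 = c5
byte 6: (0a XOR 2f) XOR 20 = 25 XOR 20 = 05
byte 7: (fb XOR 2d) XOR 72 = d6 XOR 72 = a4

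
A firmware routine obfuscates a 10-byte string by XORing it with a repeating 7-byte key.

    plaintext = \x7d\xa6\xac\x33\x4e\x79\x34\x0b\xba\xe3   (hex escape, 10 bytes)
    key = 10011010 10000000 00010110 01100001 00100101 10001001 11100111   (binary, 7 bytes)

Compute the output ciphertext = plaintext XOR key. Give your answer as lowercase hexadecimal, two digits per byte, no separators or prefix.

e726ba526bf0d3913af5

The 7-byte key repeats, so the effective keystream is 9a 80 16 61 25 89 e7 9a 80 16.
byte 0: 7d xor 9a = e7
byte 1: a6 xor 80 = 26
byte 2: ac xor 16 = ba
byte 3: 33 xor 61 = 52
byte 4: 4e xor 25 = 6b
byte 5: 79 xor 89 = f0
byte 6: 34 xor e7 = d3
byte 7: 0b xor 9a = 91
byte 8: ba xor 80 = 3a
byte 9: e3 xor 16 = f5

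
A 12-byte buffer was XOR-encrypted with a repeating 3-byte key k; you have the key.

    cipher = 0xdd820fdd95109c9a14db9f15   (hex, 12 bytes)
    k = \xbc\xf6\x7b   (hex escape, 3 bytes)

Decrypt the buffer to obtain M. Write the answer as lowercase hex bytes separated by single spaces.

The 3-byte key repeats, so the effective keystream is bc f6 7b bc f6 7b bc f6 7b bc f6 7b.
byte 0: dd ^ bc = 61
byte 1: 82 ^ f6 = 74
byte 2: 0f ^ 7b = 74
byte 3: dd ^ bc = 61
byte 4: 95 ^ f6 = 63
byte 5: 10 ^ 7b = 6b
byte 6: 9c ^ bc = 20
byte 7: 9a ^ f6 = 6c
byte 8: 14 ^ 7b = 6f
byte 9: db ^ bc = 67
byte 10: 9f ^ f6 = 69
byte 11: 15 ^ 7b = 6e

61 74 74 61 63 6b 20 6c 6f 67 69 6e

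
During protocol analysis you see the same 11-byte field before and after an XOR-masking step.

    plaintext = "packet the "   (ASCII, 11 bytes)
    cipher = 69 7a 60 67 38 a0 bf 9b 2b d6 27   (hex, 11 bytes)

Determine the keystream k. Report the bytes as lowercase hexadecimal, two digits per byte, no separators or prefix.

Since cipher = plaintext ⊕ k, XORing both sides with plaintext gives k = plaintext ⊕ cipher.
112 ⊕ 105 =  25
 97 ⊕ 122 =  27
 99 ⊕  96 =   3
107 ⊕ 103 =  12
101 ⊕  56 =  93
116 ⊕ 160 = 212
 32 ⊕ 191 = 159
116 ⊕ 155 = 239
104 ⊕  43 =  67
101 ⊕ 214 = 179
 32 ⊕  39 =   7

191b030c5dd49fef43b307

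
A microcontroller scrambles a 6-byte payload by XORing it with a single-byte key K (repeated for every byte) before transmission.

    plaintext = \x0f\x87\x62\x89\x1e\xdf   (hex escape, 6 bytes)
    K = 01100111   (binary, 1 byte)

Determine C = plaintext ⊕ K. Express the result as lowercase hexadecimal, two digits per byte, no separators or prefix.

68e005ee79b8

The 1-byte key repeats, so the effective keystream is 67 67 67 67 67 67.
byte 0: 0f ⊕ 67 = 68
byte 1: 87 ⊕ 67 = e0
byte 2: 62 ⊕ 67 = 05
byte 3: 89 ⊕ 67 = ee
byte 4: 1e ⊕ 67 = 79
byte 5: df ⊕ 67 = b8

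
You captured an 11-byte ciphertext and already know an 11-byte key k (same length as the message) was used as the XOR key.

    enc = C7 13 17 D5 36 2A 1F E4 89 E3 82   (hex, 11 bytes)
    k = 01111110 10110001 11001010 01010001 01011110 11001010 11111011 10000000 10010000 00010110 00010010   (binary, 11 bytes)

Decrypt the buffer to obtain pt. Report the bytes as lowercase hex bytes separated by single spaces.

b9 a2 dd 84 68 e0 e4 64 19 f5 90

c7 xor 7e = b9
13 xor b1 = a2
17 xor ca = dd
d5 xor 51 = 84
36 xor 5e = 68
2a xor ca = e0
1f xor fb = e4
e4 xor 80 = 64
89 xor 90 = 19
e3 xor 16 = f5
82 xor 12 = 90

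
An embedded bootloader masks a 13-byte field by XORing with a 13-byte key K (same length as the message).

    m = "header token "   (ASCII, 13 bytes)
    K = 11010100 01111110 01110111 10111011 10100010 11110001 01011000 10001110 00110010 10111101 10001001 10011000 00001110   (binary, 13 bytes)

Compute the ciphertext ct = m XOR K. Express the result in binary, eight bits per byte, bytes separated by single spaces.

10111100 00011011 00010110 11011111 11000111 10000011 01111000 11111010 01011101 11010110 11101100 11110110 00101110

XOR is its own inverse, so applying the key byte-wise gives the result directly.
byte 0: 01101000 xor 11010100 = 10111100
byte 1: 01100101 xor 01111110 = 00011011
byte 2: 01100001 xor 01110111 = 00010110
byte 3: 01100100 xor 10111011 = 11011111
byte 4: 01100101 xor 10100010 = 11000111
byte 5: 01110010 xor 11110001 = 10000011
byte 6: 00100000 xor 01011000 = 01111000
byte 7: 01110100 xor 10001110 = 11111010
byte 8: 01101111 xor 00110010 = 01011101
byte 9: 01101011 xor 10111101 = 11010110
byte 10: 01100101 xor 10001001 = 11101100
byte 11: 01101110 xor 10011000 = 11110110
byte 12: 00100000 xor 00001110 = 00101110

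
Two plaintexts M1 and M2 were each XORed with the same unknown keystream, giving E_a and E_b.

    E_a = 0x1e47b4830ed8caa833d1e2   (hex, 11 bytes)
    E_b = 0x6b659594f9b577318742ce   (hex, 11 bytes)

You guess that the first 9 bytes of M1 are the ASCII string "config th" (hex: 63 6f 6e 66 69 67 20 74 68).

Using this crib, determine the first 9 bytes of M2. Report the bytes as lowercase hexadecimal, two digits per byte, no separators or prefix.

First, E_a ⊕ E_b = (M1 ⊕ K) ⊕ (M2 ⊕ K) = M1 ⊕ M2, so the key drops out. Then M2 = (M1 ⊕ M2) ⊕ M1 over the first 9 bytes.
byte 0: (1e ^ 6b) ^ 63 = 75 ^ 63 = 16
byte 1: (47 ^ 65) ^ 6f = 22 ^ 6f = 4d
byte 2: (b4 ^ 95) ^ 6e = 21 ^ 6e = 4f
byte 3: (83 ^ 94) ^ 66 = 17 ^ 66 = 71
byte 4: (0e ^ f9) ^ 69 = f7 ^ 69 = 9e
byte 5: (d8 ^ b5) ^ 67 = 6d ^ 67 = 0a
byte 6: (ca ^ 77) ^ 20 = bd ^ 20 = 9d
byte 7: (a8 ^ 31) ^ 74 = 99 ^ 74 = ed
byte 8: (33 ^ 87) ^ 68 = b4 ^ 68 = dc

164d4f719e0a9deddc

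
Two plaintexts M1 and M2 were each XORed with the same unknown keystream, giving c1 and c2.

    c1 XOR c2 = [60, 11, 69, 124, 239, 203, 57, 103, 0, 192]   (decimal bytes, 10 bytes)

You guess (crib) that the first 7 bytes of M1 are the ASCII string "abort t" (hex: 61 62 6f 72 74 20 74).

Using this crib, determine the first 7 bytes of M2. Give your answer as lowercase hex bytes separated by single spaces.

Since c1 ⊕ c2 = M1 ⊕ M2, XORing with the guessed M1 bytes yields the corresponding M2 bytes: M2 = (c1 ⊕ c2) ⊕ M1.
byte 0:  60 XOR  97 =  93
byte 1:  11 XOR  98 = 105
byte 2:  69 XOR 111 =  42
byte 3: 124 XOR 114 =  14
byte 4: 239 XOR 116 = 155
byte 5: 203 XOR  32 = 235
byte 6:  57 XOR 116 =  77

5d 69 2a 0e 9b eb 4d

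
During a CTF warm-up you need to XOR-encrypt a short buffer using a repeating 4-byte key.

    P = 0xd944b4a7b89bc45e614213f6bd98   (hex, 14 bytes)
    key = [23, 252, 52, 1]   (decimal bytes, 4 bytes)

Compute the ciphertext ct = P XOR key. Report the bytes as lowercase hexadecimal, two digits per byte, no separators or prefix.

ceb880a6af67f05f76be27f7aa64

The 4-byte key repeats, so the effective keystream is 17 fc 34 01 17 fc 34 01 17 fc 34 01 17 fc.
byte 0: 11011001 XOR 00010111 = 11001110
byte 1: 01000100 XOR 11111100 = 10111000
byte 2: 10110100 XOR 00110100 = 10000000
byte 3: 10100111 XOR 00000001 = 10100110
byte 4: 10111000 XOR 00010111 = 10101111
byte 5: 10011011 XOR 11111100 = 01100111
byte 6: 11000100 XOR 00110100 = 11110000
byte 7: 01011110 XOR 00000001 = 01011111
byte 8: 01100001 XOR 00010111 = 01110110
byte 9: 01000010 XOR 11111100 = 10111110
byte 10: 00010011 XOR 00110100 = 00100111
byte 11: 11110110 XOR 00000001 = 11110111
byte 12: 10111101 XOR 00010111 = 10101010
byte 13: 10011000 XOR 11111100 = 01100100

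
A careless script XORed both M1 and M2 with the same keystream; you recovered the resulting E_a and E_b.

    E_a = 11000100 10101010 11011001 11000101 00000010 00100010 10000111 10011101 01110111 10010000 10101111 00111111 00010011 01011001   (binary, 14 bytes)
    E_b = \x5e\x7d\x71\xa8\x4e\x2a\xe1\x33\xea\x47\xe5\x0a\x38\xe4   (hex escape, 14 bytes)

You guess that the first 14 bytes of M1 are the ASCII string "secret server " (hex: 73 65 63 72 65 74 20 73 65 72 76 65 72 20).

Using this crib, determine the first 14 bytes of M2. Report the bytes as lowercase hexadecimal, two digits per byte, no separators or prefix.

First, E_a ⊕ E_b = (M1 ⊕ K) ⊕ (M2 ⊕ K) = M1 ⊕ M2, so the key drops out. Then M2 = (M1 ⊕ M2) ⊕ M1 over the first 14 bytes.
byte 0: (c4 xor 5e) xor 73 = 9a xor 73 = e9
byte 1: (aa xor 7d) xor 65 = d7 xor 65 = b2
byte 2: (d9 xor 71) xor 63 = a8 xor 63 = cb
byte 3: (c5 xor a8) xor 72 = 6d xor 72 = 1f
byte 4: (02 xor 4e) xor 65 = 4c xor 65 = 29
byte 5: (22 xor 2a) xor 74 = 08 xor 74 = 7c
byte 6: (87 xor e1) xor 20 = 66 xor 20 = 46
byte 7: (9d xor 33) xor 73 = ae xor 73 = dd
byte 8: (77 xor ea) xor 65 = 9d xor 65 = f8
byte 9: (90 xor 47) xor 72 = d7 xor 72 = a5
byte 10: (af xor e5) xor 76 = 4a xor 76 = 3c
byte 11: (3f xor 0a) xor 65 = 35 xor 65 = 50
byte 12: (13 xor 38) xor 72 = 2b xor 72 = 59
byte 13: (59 xor e4) xor 20 = bd xor 20 = 9d

e9b2cb1f297c46ddf8a53c50599d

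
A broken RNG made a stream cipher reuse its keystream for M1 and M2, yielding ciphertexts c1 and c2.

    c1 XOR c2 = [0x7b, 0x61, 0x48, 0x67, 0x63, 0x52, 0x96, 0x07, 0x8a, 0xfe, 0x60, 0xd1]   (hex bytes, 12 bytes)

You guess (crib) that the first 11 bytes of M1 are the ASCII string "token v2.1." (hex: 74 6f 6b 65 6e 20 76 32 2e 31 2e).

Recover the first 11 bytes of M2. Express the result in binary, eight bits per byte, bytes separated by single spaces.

00001111 00001110 00100011 00000010 00001101 01110010 11100000 00110101 10100100 11001111 01001110

Since c1 ⊕ c2 = M1 ⊕ M2, XORing with the guessed M1 bytes yields the corresponding M2 bytes: M2 = (c1 ⊕ c2) ⊕ M1.
7b ⊕ 74 = 0f
61 ⊕ 6f = 0e
48 ⊕ 6b = 23
67 ⊕ 65 = 02
63 ⊕ 6e = 0d
52 ⊕ 20 = 72
96 ⊕ 76 = e0
07 ⊕ 32 = 35
8a ⊕ 2e = a4
fe ⊕ 31 = cf
60 ⊕ 2e = 4e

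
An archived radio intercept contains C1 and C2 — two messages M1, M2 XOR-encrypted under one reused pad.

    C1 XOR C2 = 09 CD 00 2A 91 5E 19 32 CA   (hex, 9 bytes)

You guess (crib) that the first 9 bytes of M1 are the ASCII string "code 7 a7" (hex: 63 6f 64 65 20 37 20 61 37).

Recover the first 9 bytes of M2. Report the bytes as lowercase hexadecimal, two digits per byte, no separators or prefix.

Since C1 ⊕ C2 = M1 ⊕ M2, XORing with the guessed M1 bytes yields the corresponding M2 bytes: M2 = (C1 ⊕ C2) ⊕ M1.
09 ^ 63 = 6a
cd ^ 6f = a2
00 ^ 64 = 64
2a ^ 65 = 4f
91 ^ 20 = b1
5e ^ 37 = 69
19 ^ 20 = 39
32 ^ 61 = 53
ca ^ 37 = fd

6aa2644fb1693953fd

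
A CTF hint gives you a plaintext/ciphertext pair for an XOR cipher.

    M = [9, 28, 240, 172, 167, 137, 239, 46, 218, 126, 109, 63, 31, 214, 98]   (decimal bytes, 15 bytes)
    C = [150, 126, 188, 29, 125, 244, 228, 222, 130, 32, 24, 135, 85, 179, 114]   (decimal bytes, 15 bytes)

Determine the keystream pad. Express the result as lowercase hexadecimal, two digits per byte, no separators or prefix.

Since C = M ⊕ pad, XORing both sides with M gives pad = M ⊕ C.
byte 0: 09 ⊕ 96 = 9f
byte 1: 1c ⊕ 7e = 62
byte 2: f0 ⊕ bc = 4c
byte 3: ac ⊕ 1d = b1
byte 4: a7 ⊕ 7d = da
byte 5: 89 ⊕ f4 = 7d
byte 6: ef ⊕ e4 = 0b
byte 7: 2e ⊕ de = f0
byte 8: da ⊕ 82 = 58
byte 9: 7e ⊕ 20 = 5e
byte 10: 6d ⊕ 18 = 75
byte 11: 3f ⊕ 87 = b8
byte 12: 1f ⊕ 55 = 4a
byte 13: d6 ⊕ b3 = 65
byte 14: 62 ⊕ 72 = 10

9f624cb1da7d0bf0585e75b84a6510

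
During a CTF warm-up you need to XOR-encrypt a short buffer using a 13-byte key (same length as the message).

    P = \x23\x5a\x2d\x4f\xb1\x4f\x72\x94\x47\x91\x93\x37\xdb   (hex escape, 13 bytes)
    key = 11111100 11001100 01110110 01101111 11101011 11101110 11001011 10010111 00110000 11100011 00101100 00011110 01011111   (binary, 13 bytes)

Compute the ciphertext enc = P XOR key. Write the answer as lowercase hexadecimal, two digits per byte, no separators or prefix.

df965b205aa1b9037772bf2984

XOR is its own inverse, so applying the key byte-wise gives the result directly.
23 ^ fc = df
5a ^ cc = 96
2d ^ 76 = 5b
4f ^ 6f = 20
b1 ^ eb = 5a
4f ^ ee = a1
72 ^ cb = b9
94 ^ 97 = 03
47 ^ 30 = 77
91 ^ e3 = 72
93 ^ 2c = bf
37 ^ 1e = 29
db ^ 5f = 84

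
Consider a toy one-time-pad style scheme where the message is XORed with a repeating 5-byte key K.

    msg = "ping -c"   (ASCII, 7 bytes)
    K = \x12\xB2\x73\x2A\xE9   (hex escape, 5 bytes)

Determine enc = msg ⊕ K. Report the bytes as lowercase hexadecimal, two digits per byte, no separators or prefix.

The 5-byte key repeats, so the effective keystream is 12 b2 73 2a e9 12 b2.
byte 0: 01110000 xor 00010010 = 01100010
byte 1: 01101001 xor 10110010 = 11011011
byte 2: 01101110 xor 01110011 = 00011101
byte 3: 01100111 xor 00101010 = 01001101
byte 4: 00100000 xor 11101001 = 11001001
byte 5: 00101101 xor 00010010 = 00111111
byte 6: 01100011 xor 10110010 = 11010001

62db1d4dc93fd1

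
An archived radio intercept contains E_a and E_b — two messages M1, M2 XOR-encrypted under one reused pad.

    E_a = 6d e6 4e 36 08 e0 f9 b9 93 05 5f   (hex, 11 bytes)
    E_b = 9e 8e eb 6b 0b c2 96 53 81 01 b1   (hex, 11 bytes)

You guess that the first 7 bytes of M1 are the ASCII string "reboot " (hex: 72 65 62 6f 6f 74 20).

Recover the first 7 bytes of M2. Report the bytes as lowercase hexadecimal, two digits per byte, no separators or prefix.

First, E_a ⊕ E_b = (M1 ⊕ K) ⊕ (M2 ⊕ K) = M1 ⊕ M2, so the key drops out. Then M2 = (M1 ⊕ M2) ⊕ M1 over the first 7 bytes.
byte 0: (6d XOR 9e) XOR 72 = f3 XOR 72 = 81
byte 1: (e6 XOR 8e) XOR 65 = 68 XOR 65 = 0d
byte 2: (4e XOR eb) XOR 62 = a5 XOR 62 = c7
byte 3: (36 XOR 6b) XOR 6f = 5d XOR 6f = 32
byte 4: (08 XOR 0b) XOR 6f = 03 XOR 6f = 6c
byte 5: (e0 XOR c2) XOR 74 = 22 XOR 74 = 56
byte 6: (f9 XOR 96) XOR 20 = 6f XOR 20 = 4f

810dc7326c564f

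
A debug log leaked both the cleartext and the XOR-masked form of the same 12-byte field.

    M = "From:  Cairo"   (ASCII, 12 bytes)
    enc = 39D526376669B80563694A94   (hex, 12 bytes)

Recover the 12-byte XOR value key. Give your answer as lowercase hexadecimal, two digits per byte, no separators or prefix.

Since enc = M ⊕ key, XORing both sides with M gives key = M ⊕ enc.
byte 0: 46 ^ 39 = 7f
byte 1: 72 ^ d5 = a7
byte 2: 6f ^ 26 = 49
byte 3: 6d ^ 37 = 5a
byte 4: 3a ^ 66 = 5c
byte 5: 20 ^ 69 = 49
byte 6: 20 ^ b8 = 98
byte 7: 43 ^ 05 = 46
byte 8: 61 ^ 63 = 02
byte 9: 69 ^ 69 = 00
byte 10: 72 ^ 4a = 38
byte 11: 6f ^ 94 = fb

7fa7495a5c499846020038fb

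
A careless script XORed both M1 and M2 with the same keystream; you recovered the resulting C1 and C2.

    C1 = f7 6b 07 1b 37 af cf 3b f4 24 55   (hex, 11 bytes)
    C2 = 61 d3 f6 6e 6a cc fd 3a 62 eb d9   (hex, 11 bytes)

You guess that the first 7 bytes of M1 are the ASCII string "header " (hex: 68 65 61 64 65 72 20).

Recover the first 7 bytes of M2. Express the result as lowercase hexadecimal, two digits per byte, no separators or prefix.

fedd9011381112

First, C1 ⊕ C2 = (M1 ⊕ K) ⊕ (M2 ⊕ K) = M1 ⊕ M2, so the key drops out. Then M2 = (M1 ⊕ M2) ⊕ M1 over the first 7 bytes.
byte 0: (f7 XOR 61) XOR 68 = 96 XOR 68 = fe
byte 1: (6b XOR d3) XOR 65 = b8 XOR 65 = dd
byte 2: (07 XOR f6) XOR 61 = f1 XOR 61 = 90
byte 3: (1b XOR 6e) XOR 64 = 75 XOR 64 = 11
byte 4: (37 XOR 6a) XOR 65 = 5d XOR 65 = 38
byte 5: (af XOR cc) XOR 72 = 63 XOR 72 = 11
byte 6: (cf XOR fd) XOR 20 = 32 XOR 20 = 12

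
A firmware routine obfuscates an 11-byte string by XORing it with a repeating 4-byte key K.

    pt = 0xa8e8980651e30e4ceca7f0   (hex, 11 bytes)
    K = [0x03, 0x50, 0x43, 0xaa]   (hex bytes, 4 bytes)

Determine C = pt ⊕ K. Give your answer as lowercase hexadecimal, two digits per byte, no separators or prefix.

abb8dbac52b34de6eff7b3

The 4-byte key repeats, so the effective keystream is 03 50 43 aa 03 50 43 aa 03 50 43.
byte 0: 168 ^   3 = 171
byte 1: 232 ^  80 = 184
byte 2: 152 ^  67 = 219
byte 3:   6 ^ 170 = 172
byte 4:  81 ^   3 =  82
byte 5: 227 ^  80 = 179
byte 6:  14 ^  67 =  77
byte 7:  76 ^ 170 = 230
byte 8: 236 ^   3 = 239
byte 9: 167 ^  80 = 247
byte 10: 240 ^  67 = 179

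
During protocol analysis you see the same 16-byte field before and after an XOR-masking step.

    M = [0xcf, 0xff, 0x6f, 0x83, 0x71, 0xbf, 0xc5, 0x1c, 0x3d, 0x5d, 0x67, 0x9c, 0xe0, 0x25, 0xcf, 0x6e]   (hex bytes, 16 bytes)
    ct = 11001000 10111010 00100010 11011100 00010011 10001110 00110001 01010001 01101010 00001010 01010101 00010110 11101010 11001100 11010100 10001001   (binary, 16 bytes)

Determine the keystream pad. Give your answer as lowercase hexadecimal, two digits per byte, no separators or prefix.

07454d5f6231f44d5757328a0ae91be7

Since ct = M ⊕ pad, XORing both sides with M gives pad = M ⊕ ct.
cf xor c8 = 07
ff xor ba = 45
6f xor 22 = 4d
83 xor dc = 5f
71 xor 13 = 62
bf xor 8e = 31
c5 xor 31 = f4
1c xor 51 = 4d
3d xor 6a = 57
5d xor 0a = 57
67 xor 55 = 32
9c xor 16 = 8a
e0 xor ea = 0a
25 xor cc = e9
cf xor d4 = 1b
6e xor 89 = e7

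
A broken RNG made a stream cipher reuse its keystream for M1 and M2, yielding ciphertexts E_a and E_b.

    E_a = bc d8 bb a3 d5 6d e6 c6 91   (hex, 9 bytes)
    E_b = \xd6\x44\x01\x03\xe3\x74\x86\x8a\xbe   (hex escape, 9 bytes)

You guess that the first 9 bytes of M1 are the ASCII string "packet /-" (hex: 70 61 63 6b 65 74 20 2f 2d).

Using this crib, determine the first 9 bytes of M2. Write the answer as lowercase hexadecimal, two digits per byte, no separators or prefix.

First, E_a ⊕ E_b = (M1 ⊕ K) ⊕ (M2 ⊕ K) = M1 ⊕ M2, so the key drops out. Then M2 = (M1 ⊕ M2) ⊕ M1 over the first 9 bytes.
byte 0: (bc XOR d6) XOR 70 = 6a XOR 70 = 1a
byte 1: (d8 XOR 44) XOR 61 = 9c XOR 61 = fd
byte 2: (bb XOR 01) XOR 63 = ba XOR 63 = d9
byte 3: (a3 XOR 03) XOR 6b = a0 XOR 6b = cb
byte 4: (d5 XOR e3) XOR 65 = 36 XOR 65 = 53
byte 5: (6d XOR 74) XOR 74 = 19 XOR 74 = 6d
byte 6: (e6 XOR 86) XOR 20 = 60 XOR 20 = 40
byte 7: (c6 XOR 8a) XOR 2f = 4c XOR 2f = 63
byte 8: (91 XOR be) XOR 2d = 2f XOR 2d = 02

1afdd9cb536d406302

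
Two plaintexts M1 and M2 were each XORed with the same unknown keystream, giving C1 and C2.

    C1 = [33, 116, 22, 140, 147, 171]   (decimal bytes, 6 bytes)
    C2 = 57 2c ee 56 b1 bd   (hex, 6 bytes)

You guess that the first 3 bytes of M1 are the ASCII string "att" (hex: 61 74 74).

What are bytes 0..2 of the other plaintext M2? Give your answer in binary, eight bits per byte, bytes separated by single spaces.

00010111 00101100 10001100

First, C1 ⊕ C2 = (M1 ⊕ K) ⊕ (M2 ⊕ K) = M1 ⊕ M2, so the key drops out. Then M2 = (M1 ⊕ M2) ⊕ M1 over the first 3 bytes.
byte 0: (21 xor 57) xor 61 = 76 xor 61 = 17
byte 1: (74 xor 2c) xor 74 = 58 xor 74 = 2c
byte 2: (16 xor ee) xor 74 = f8 xor 74 = 8c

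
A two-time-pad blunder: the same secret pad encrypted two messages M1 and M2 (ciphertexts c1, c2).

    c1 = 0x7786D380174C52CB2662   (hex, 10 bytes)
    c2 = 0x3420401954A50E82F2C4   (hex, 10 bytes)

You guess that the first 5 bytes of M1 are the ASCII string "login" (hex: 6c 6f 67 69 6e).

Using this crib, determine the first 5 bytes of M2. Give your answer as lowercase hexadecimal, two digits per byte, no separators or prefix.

First, c1 ⊕ c2 = (M1 ⊕ K) ⊕ (M2 ⊕ K) = M1 ⊕ M2, so the key drops out. Then M2 = (M1 ⊕ M2) ⊕ M1 over the first 5 bytes.
byte 0: (77 xor 34) xor 6c = 43 xor 6c = 2f
byte 1: (86 xor 20) xor 6f = a6 xor 6f = c9
byte 2: (d3 xor 40) xor 67 = 93 xor 67 = f4
byte 3: (80 xor 19) xor 69 = 99 xor 69 = f0
byte 4: (17 xor 54) xor 6e = 43 xor 6e = 2d

2fc9f4f02d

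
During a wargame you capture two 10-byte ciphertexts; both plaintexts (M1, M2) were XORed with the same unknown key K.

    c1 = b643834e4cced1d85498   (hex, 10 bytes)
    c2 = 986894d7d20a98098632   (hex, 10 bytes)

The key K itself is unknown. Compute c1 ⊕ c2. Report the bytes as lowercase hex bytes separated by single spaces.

2e 2b 17 99 9e c4 49 d1 d2 aa

c1 ⊕ c2 = (M1 ⊕ K) ⊕ (M2 ⊕ K) = M1 ⊕ M2 — the shared key cancels under XOR.
b6 XOR 98 = 2e
43 XOR 68 = 2b
83 XOR 94 = 17
4e XOR d7 = 99
4c XOR d2 = 9e
ce XOR 0a = c4
d1 XOR 98 = 49
d8 XOR 09 = d1
54 XOR 86 = d2
98 XOR 32 = aa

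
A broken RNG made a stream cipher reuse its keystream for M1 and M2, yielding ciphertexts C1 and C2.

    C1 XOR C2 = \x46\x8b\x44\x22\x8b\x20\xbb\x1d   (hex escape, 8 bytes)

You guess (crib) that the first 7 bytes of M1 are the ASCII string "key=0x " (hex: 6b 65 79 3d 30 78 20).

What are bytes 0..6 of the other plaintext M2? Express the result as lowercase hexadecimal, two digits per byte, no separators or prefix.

Since C1 ⊕ C2 = M1 ⊕ M2, XORing with the guessed M1 bytes yields the corresponding M2 bytes: M2 = (C1 ⊕ C2) ⊕ M1.
01000110 ^ 01101011 = 00101101
10001011 ^ 01100101 = 11101110
01000100 ^ 01111001 = 00111101
00100010 ^ 00111101 = 00011111
10001011 ^ 00110000 = 10111011
00100000 ^ 01111000 = 01011000
10111011 ^ 00100000 = 10011011

2dee3d1fbb589b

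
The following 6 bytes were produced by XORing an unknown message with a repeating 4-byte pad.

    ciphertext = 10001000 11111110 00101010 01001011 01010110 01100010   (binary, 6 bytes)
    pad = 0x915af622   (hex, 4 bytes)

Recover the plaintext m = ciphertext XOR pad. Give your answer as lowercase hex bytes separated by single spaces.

19 a4 dc 69 c7 38

The 4-byte key repeats, so the effective keystream is 91 5a f6 22 91 5a.
byte 0: 10001000 xor 10010001 = 00011001
byte 1: 11111110 xor 01011010 = 10100100
byte 2: 00101010 xor 11110110 = 11011100
byte 3: 01001011 xor 00100010 = 01101001
byte 4: 01010110 xor 10010001 = 11000111
byte 5: 01100010 xor 01011010 = 00111000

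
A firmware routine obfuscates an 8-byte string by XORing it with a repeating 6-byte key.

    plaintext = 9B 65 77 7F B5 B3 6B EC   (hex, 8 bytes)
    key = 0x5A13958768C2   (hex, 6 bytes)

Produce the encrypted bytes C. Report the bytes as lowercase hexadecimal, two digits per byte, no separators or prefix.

c176e2f8dd7131ff

The 6-byte key repeats, so the effective keystream is 5a 13 95 87 68 c2 5a 13.
byte 0: 9b xor 5a = c1
byte 1: 65 xor 13 = 76
byte 2: 77 xor 95 = e2
byte 3: 7f xor 87 = f8
byte 4: b5 xor 68 = dd
byte 5: b3 xor c2 = 71
byte 6: 6b xor 5a = 31
byte 7: ec xor 13 = ff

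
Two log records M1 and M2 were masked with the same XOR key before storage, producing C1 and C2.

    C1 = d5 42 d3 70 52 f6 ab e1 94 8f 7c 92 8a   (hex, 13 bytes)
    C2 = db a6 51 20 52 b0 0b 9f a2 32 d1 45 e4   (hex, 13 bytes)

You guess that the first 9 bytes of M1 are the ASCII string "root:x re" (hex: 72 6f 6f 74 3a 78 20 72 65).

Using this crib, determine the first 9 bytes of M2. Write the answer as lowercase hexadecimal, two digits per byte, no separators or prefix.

7c8bed243a3e800c53

First, C1 ⊕ C2 = (M1 ⊕ K) ⊕ (M2 ⊕ K) = M1 ⊕ M2, so the key drops out. Then M2 = (M1 ⊕ M2) ⊕ M1 over the first 9 bytes.
byte 0: (d5 xor db) xor 72 = 0e xor 72 = 7c
byte 1: (42 xor a6) xor 6f = e4 xor 6f = 8b
byte 2: (d3 xor 51) xor 6f = 82 xor 6f = ed
byte 3: (70 xor 20) xor 74 = 50 xor 74 = 24
byte 4: (52 xor 52) xor 3a = 00 xor 3a = 3a
byte 5: (f6 xor b0) xor 78 = 46 xor 78 = 3e
byte 6: (ab xor 0b) xor 20 = a0 xor 20 = 80
byte 7: (e1 xor 9f) xor 72 = 7e xor 72 = 0c
byte 8: (94 xor a2) xor 65 = 36 xor 65 = 53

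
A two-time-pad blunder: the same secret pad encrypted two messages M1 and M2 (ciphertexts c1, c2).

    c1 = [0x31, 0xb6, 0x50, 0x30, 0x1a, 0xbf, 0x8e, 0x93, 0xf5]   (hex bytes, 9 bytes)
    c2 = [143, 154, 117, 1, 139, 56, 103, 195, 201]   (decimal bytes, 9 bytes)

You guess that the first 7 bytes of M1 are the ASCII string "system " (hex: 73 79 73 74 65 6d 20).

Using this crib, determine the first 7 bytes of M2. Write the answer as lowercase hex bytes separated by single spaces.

First, c1 ⊕ c2 = (M1 ⊕ K) ⊕ (M2 ⊕ K) = M1 ⊕ M2, so the key drops out. Then M2 = (M1 ⊕ M2) ⊕ M1 over the first 7 bytes.
byte 0: (31 ⊕ 8f) ⊕ 73 = be ⊕ 73 = cd
byte 1: (b6 ⊕ 9a) ⊕ 79 = 2c ⊕ 79 = 55
byte 2: (50 ⊕ 75) ⊕ 73 = 25 ⊕ 73 = 56
byte 3: (30 ⊕ 01) ⊕ 74 = 31 ⊕ 74 = 45
byte 4: (1a ⊕ 8b) ⊕ 65 = 91 ⊕ 65 = f4
byte 5: (bf ⊕ 38) ⊕ 6d = 87 ⊕ 6d = ea
byte 6: (8e ⊕ 67) ⊕ 20 = e9 ⊕ 20 = c9

cd 55 56 45 f4 ea c9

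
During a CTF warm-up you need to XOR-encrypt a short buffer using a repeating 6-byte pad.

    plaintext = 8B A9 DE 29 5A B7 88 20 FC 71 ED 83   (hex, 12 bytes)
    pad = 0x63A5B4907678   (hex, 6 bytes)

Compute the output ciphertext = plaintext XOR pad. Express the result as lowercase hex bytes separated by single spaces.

The 6-byte key repeats, so the effective keystream is 63 a5 b4 90 76 78 63 a5 b4 90 76 78.
byte 0: 10001011 ^ 01100011 = 11101000
byte 1: 10101001 ^ 10100101 = 00001100
byte 2: 11011110 ^ 10110100 = 01101010
byte 3: 00101001 ^ 10010000 = 10111001
byte 4: 01011010 ^ 01110110 = 00101100
byte 5: 10110111 ^ 01111000 = 11001111
byte 6: 10001000 ^ 01100011 = 11101011
byte 7: 00100000 ^ 10100101 = 10000101
byte 8: 11111100 ^ 10110100 = 01001000
byte 9: 01110001 ^ 10010000 = 11100001
byte 10: 11101101 ^ 01110110 = 10011011
byte 11: 10000011 ^ 01111000 = 11111011

e8 0c 6a b9 2c cf eb 85 48 e1 9b fb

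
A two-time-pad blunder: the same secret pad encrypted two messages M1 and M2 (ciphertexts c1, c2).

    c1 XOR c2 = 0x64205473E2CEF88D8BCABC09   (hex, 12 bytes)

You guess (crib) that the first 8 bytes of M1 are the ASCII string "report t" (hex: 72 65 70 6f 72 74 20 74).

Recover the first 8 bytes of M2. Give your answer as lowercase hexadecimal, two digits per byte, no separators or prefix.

Since c1 ⊕ c2 = M1 ⊕ M2, XORing with the guessed M1 bytes yields the corresponding M2 bytes: M2 = (c1 ⊕ c2) ⊕ M1.
01100100 ⊕ 01110010 = 00010110
00100000 ⊕ 01100101 = 01000101
01010100 ⊕ 01110000 = 00100100
01110011 ⊕ 01101111 = 00011100
11100010 ⊕ 01110010 = 10010000
11001110 ⊕ 01110100 = 10111010
11111000 ⊕ 00100000 = 11011000
10001101 ⊕ 01110100 = 11111001

1645241c90bad8f9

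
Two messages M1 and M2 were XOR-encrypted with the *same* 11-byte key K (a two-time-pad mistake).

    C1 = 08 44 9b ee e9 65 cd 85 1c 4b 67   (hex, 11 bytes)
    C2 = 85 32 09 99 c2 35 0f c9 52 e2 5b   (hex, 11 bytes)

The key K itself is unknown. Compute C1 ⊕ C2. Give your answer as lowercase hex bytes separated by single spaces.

8d 76 92 77 2b 50 c2 4c 4e a9 3c

C1 ⊕ C2 = (M1 ⊕ K) ⊕ (M2 ⊕ K) = M1 ⊕ M2 — the shared key cancels under XOR.
08 XOR 85 = 8d
44 XOR 32 = 76
9b XOR 09 = 92
ee XOR 99 = 77
e9 XOR c2 = 2b
65 XOR 35 = 50
cd XOR 0f = c2
85 XOR c9 = 4c
1c XOR 52 = 4e
4b XOR e2 = a9
67 XOR 5b = 3c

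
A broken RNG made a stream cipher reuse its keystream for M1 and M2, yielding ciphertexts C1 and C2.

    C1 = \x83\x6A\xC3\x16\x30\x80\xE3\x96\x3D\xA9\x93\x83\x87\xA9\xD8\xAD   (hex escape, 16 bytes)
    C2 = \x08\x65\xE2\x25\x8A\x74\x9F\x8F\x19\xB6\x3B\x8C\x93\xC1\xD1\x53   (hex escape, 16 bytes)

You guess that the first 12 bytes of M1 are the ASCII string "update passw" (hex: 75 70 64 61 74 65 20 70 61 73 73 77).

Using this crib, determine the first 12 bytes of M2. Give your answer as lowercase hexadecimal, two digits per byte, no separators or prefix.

First, C1 ⊕ C2 = (M1 ⊕ K) ⊕ (M2 ⊕ K) = M1 ⊕ M2, so the key drops out. Then M2 = (M1 ⊕ M2) ⊕ M1 over the first 12 bytes.
byte 0: (83 XOR 08) XOR 75 = 8b XOR 75 = fe
byte 1: (6a XOR 65) XOR 70 = 0f XOR 70 = 7f
byte 2: (c3 XOR e2) XOR 64 = 21 XOR 64 = 45
byte 3: (16 XOR 25) XOR 61 = 33 XOR 61 = 52
byte 4: (30 XOR 8a) XOR 74 = ba XOR 74 = ce
byte 5: (80 XOR 74) XOR 65 = f4 XOR 65 = 91
byte 6: (e3 XOR 9f) XOR 20 = 7c XOR 20 = 5c
byte 7: (96 XOR 8f) XOR 70 = 19 XOR 70 = 69
byte 8: (3d XOR 19) XOR 61 = 24 XOR 61 = 45
byte 9: (a9 XOR b6) XOR 73 = 1f XOR 73 = 6c
byte 10: (93 XOR 3b) XOR 73 = a8 XOR 73 = db
byte 11: (83 XOR 8c) XOR 77 = 0f XOR 77 = 78

fe7f4552ce915c69456cdb78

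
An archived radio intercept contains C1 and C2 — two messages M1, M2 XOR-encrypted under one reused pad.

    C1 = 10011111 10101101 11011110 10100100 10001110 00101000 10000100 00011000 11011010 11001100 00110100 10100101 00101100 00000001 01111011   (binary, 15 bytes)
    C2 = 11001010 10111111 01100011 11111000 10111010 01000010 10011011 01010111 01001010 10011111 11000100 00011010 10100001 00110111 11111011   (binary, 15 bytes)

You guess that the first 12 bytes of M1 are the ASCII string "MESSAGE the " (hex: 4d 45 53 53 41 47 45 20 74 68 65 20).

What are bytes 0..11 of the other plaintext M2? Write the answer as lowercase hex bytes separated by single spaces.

18 57 ee 0f 75 2d 5a 6f e4 3b 95 9f

First, C1 ⊕ C2 = (M1 ⊕ K) ⊕ (M2 ⊕ K) = M1 ⊕ M2, so the key drops out. Then M2 = (M1 ⊕ M2) ⊕ M1 over the first 12 bytes.
byte 0: (9f ⊕ ca) ⊕ 4d = 55 ⊕ 4d = 18
byte 1: (ad ⊕ bf) ⊕ 45 = 12 ⊕ 45 = 57
byte 2: (de ⊕ 63) ⊕ 53 = bd ⊕ 53 = ee
byte 3: (a4 ⊕ f8) ⊕ 53 = 5c ⊕ 53 = 0f
byte 4: (8e ⊕ ba) ⊕ 41 = 34 ⊕ 41 = 75
byte 5: (28 ⊕ 42) ⊕ 47 = 6a ⊕ 47 = 2d
byte 6: (84 ⊕ 9b) ⊕ 45 = 1f ⊕ 45 = 5a
byte 7: (18 ⊕ 57) ⊕ 20 = 4f ⊕ 20 = 6f
byte 8: (da ⊕ 4a) ⊕ 74 = 90 ⊕ 74 = e4
byte 9: (cc ⊕ 9f) ⊕ 68 = 53 ⊕ 68 = 3b
byte 10: (34 ⊕ c4) ⊕ 65 = f0 ⊕ 65 = 95
byte 11: (a5 ⊕ 1a) ⊕ 20 = bf ⊕ 20 = 9f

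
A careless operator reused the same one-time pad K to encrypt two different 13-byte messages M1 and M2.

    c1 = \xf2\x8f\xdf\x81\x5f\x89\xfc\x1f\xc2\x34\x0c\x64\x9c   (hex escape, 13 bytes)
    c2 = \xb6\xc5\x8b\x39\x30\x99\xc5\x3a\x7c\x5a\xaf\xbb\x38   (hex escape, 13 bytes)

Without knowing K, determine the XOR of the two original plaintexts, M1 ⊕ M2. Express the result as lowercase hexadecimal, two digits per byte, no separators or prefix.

444a54b86f103925be6ea3dfa4

c1 ⊕ c2 = (M1 ⊕ K) ⊕ (M2 ⊕ K) = M1 ⊕ M2 — the shared key cancels under XOR.
f2 ^ b6 = 44
8f ^ c5 = 4a
df ^ 8b = 54
81 ^ 39 = b8
5f ^ 30 = 6f
89 ^ 99 = 10
fc ^ c5 = 39
1f ^ 3a = 25
c2 ^ 7c = be
34 ^ 5a = 6e
0c ^ af = a3
64 ^ bb = df
9c ^ 38 = a4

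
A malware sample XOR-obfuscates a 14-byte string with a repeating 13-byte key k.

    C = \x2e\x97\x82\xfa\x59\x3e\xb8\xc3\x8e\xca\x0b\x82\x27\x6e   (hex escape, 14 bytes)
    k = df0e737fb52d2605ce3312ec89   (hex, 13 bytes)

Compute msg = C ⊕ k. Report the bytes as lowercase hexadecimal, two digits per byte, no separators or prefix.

The 13-byte key repeats, so the effective keystream is df 0e 73 7f b5 2d 26 05 ce 33 12 ec 89 df.
byte 0:  46 ⊕ 223 = 241
byte 1: 151 ⊕  14 = 153
byte 2: 130 ⊕ 115 = 241
byte 3: 250 ⊕ 127 = 133
byte 4:  89 ⊕ 181 = 236
byte 5:  62 ⊕  45 =  19
byte 6: 184 ⊕  38 = 158
byte 7: 195 ⊕   5 = 198
byte 8: 142 ⊕ 206 =  64
byte 9: 202 ⊕  51 = 249
byte 10:  11 ⊕  18 =  25
byte 11: 130 ⊕ 236 = 110
byte 12:  39 ⊕ 137 = 174
byte 13: 110 ⊕ 223 = 177

f199f185ec139ec640f9196eaeb1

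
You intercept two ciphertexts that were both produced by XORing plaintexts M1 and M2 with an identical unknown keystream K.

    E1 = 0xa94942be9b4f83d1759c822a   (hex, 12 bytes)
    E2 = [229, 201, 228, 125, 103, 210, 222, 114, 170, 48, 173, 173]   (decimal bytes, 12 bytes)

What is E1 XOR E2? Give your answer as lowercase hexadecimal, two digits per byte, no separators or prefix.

4c80a6c3fc9d5da3dfac2f87

E1 ⊕ E2 = (M1 ⊕ K) ⊕ (M2 ⊕ K) = M1 ⊕ M2 — the shared key cancels under XOR.
byte 0: a9 xor e5 = 4c
byte 1: 49 xor c9 = 80
byte 2: 42 xor e4 = a6
byte 3: be xor 7d = c3
byte 4: 9b xor 67 = fc
byte 5: 4f xor d2 = 9d
byte 6: 83 xor de = 5d
byte 7: d1 xor 72 = a3
byte 8: 75 xor aa = df
byte 9: 9c xor 30 = ac
byte 10: 82 xor ad = 2f
byte 11: 2a xor ad = 87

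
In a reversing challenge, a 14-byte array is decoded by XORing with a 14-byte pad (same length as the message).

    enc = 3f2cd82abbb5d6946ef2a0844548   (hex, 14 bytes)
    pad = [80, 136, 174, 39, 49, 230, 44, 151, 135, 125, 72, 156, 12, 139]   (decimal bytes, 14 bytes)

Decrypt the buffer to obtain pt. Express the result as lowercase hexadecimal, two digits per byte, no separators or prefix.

3f xor 50 = 6f
2c xor 88 = a4
d8 xor ae = 76
2a xor 27 = 0d
bb xor 31 = 8a
b5 xor e6 = 53
d6 xor 2c = fa
94 xor 97 = 03
6e xor 87 = e9
f2 xor 7d = 8f
a0 xor 48 = e8
84 xor 9c = 18
45 xor 0c = 49
48 xor 8b = c3

6fa4760d8a53fa03e98fe81849c3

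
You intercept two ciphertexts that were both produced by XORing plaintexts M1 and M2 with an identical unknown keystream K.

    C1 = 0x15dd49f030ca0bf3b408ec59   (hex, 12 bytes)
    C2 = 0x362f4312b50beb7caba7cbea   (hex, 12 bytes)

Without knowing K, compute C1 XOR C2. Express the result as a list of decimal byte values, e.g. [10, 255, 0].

C1 ⊕ C2 = (M1 ⊕ K) ⊕ (M2 ⊕ K) = M1 ⊕ M2 — the shared key cancels under XOR.
15 ⊕ 36 = 23
dd ⊕ 2f = f2
49 ⊕ 43 = 0a
f0 ⊕ 12 = e2
30 ⊕ b5 = 85
ca ⊕ 0b = c1
0b ⊕ eb = e0
f3 ⊕ 7c = 8f
b4 ⊕ ab = 1f
08 ⊕ a7 = af
ec ⊕ cb = 27
59 ⊕ ea = b3

[35, 242, 10, 226, 133, 193, 224, 143, 31, 175, 39, 179]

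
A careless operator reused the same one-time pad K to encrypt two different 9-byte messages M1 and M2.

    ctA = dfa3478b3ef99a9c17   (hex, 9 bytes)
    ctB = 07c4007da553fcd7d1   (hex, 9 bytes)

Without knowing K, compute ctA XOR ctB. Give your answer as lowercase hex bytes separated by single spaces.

ctA ⊕ ctB = (M1 ⊕ K) ⊕ (M2 ⊕ K) = M1 ⊕ M2 — the shared key cancels under XOR.
223 ^   7 = 216
163 ^ 196 = 103
 71 ^   0 =  71
139 ^ 125 = 246
 62 ^ 165 = 155
249 ^  83 = 170
154 ^ 252 = 102
156 ^ 215 =  75
 23 ^ 209 = 198

d8 67 47 f6 9b aa 66 4b c6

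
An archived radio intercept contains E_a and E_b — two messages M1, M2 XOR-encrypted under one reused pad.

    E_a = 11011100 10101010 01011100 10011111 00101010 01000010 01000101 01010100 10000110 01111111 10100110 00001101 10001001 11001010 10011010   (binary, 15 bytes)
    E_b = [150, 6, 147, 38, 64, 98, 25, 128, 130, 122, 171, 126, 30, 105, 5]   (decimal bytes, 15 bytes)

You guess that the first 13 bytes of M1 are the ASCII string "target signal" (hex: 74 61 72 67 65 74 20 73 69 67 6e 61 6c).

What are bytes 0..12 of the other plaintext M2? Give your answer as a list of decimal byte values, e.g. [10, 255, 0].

[62, 205, 189, 222, 15, 84, 124, 167, 109, 98, 99, 18, 251]

First, E_a ⊕ E_b = (M1 ⊕ K) ⊕ (M2 ⊕ K) = M1 ⊕ M2, so the key drops out. Then M2 = (M1 ⊕ M2) ⊕ M1 over the first 13 bytes.
byte 0: (dc XOR 96) XOR 74 = 4a XOR 74 = 3e
byte 1: (aa XOR 06) XOR 61 = ac XOR 61 = cd
byte 2: (5c XOR 93) XOR 72 = cf XOR 72 = bd
byte 3: (9f XOR 26) XOR 67 = b9 XOR 67 = de
byte 4: (2a XOR 40) XOR 65 = 6a XOR 65 = 0f
byte 5: (42 XOR 62) XOR 74 = 20 XOR 74 = 54
byte 6: (45 XOR 19) XOR 20 = 5c XOR 20 = 7c
byte 7: (54 XOR 80) XOR 73 = d4 XOR 73 = a7
byte 8: (86 XOR 82) XOR 69 = 04 XOR 69 = 6d
byte 9: (7f XOR 7a) XOR 67 = 05 XOR 67 = 62
byte 10: (a6 XOR ab) XOR 6e = 0d XOR 6e = 63
byte 11: (0d XOR 7e) XOR 61 = 73 XOR 61 = 12
byte 12: (89 XOR 1e) XOR 6c = 97 XOR 6c = fb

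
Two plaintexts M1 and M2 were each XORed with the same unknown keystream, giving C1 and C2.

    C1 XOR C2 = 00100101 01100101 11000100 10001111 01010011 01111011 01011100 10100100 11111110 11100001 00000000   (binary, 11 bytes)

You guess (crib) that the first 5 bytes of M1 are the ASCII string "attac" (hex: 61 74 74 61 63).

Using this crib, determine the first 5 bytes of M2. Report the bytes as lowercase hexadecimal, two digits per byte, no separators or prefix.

Since C1 ⊕ C2 = M1 ⊕ M2, XORing with the guessed M1 bytes yields the corresponding M2 bytes: M2 = (C1 ⊕ C2) ⊕ M1.
25 xor 61 = 44
65 xor 74 = 11
c4 xor 74 = b0
8f xor 61 = ee
53 xor 63 = 30

4411b0ee30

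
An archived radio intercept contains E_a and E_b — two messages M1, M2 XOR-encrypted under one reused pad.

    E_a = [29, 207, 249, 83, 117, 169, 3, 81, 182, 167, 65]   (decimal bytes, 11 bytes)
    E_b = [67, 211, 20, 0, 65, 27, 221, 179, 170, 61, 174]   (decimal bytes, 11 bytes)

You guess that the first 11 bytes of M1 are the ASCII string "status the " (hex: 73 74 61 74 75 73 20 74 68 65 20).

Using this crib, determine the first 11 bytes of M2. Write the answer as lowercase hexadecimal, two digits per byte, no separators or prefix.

2d688c2741c1fe9674ffcf

First, E_a ⊕ E_b = (M1 ⊕ K) ⊕ (M2 ⊕ K) = M1 ⊕ M2, so the key drops out. Then M2 = (M1 ⊕ M2) ⊕ M1 over the first 11 bytes.
byte 0: (1d ⊕ 43) ⊕ 73 = 5e ⊕ 73 = 2d
byte 1: (cf ⊕ d3) ⊕ 74 = 1c ⊕ 74 = 68
byte 2: (f9 ⊕ 14) ⊕ 61 = ed ⊕ 61 = 8c
byte 3: (53 ⊕ 00) ⊕ 74 = 53 ⊕ 74 = 27
byte 4: (75 ⊕ 41) ⊕ 75 = 34 ⊕ 75 = 41
byte 5: (a9 ⊕ 1b) ⊕ 73 = b2 ⊕ 73 = c1
byte 6: (03 ⊕ dd) ⊕ 20 = de ⊕ 20 = fe
byte 7: (51 ⊕ b3) ⊕ 74 = e2 ⊕ 74 = 96
byte 8: (b6 ⊕ aa) ⊕ 68 = 1c ⊕ 68 = 74
byte 9: (a7 ⊕ 3d) ⊕ 65 = 9a ⊕ 65 = ff
byte 10: (41 ⊕ ae) ⊕ 20 = ef ⊕ 20 = cf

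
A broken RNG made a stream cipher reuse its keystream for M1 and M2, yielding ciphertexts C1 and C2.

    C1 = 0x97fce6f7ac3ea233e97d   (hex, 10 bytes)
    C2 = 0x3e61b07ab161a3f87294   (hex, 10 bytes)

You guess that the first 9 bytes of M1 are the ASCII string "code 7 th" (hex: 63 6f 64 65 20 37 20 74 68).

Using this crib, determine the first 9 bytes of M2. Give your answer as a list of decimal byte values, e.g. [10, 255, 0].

[202, 242, 50, 232, 61, 104, 33, 191, 243]

First, C1 ⊕ C2 = (M1 ⊕ K) ⊕ (M2 ⊕ K) = M1 ⊕ M2, so the key drops out. Then M2 = (M1 ⊕ M2) ⊕ M1 over the first 9 bytes.
byte 0: (97 ⊕ 3e) ⊕ 63 = a9 ⊕ 63 = ca
byte 1: (fc ⊕ 61) ⊕ 6f = 9d ⊕ 6f = f2
byte 2: (e6 ⊕ b0) ⊕ 64 = 56 ⊕ 64 = 32
byte 3: (f7 ⊕ 7a) ⊕ 65 = 8d ⊕ 65 = e8
byte 4: (ac ⊕ b1) ⊕ 20 = 1d ⊕ 20 = 3d
byte 5: (3e ⊕ 61) ⊕ 37 = 5f ⊕ 37 = 68
byte 6: (a2 ⊕ a3) ⊕ 20 = 01 ⊕ 20 = 21
byte 7: (33 ⊕ f8) ⊕ 74 = cb ⊕ 74 = bf
byte 8: (e9 ⊕ 72) ⊕ 68 = 9b ⊕ 68 = f3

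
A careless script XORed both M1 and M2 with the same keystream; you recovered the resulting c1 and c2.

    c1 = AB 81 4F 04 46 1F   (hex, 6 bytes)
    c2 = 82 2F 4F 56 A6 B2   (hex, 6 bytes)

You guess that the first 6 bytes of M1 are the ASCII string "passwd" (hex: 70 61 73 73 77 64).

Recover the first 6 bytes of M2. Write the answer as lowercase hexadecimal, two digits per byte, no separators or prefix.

59cf732197c9

First, c1 ⊕ c2 = (M1 ⊕ K) ⊕ (M2 ⊕ K) = M1 ⊕ M2, so the key drops out. Then M2 = (M1 ⊕ M2) ⊕ M1 over the first 6 bytes.
byte 0: (ab ⊕ 82) ⊕ 70 = 29 ⊕ 70 = 59
byte 1: (81 ⊕ 2f) ⊕ 61 = ae ⊕ 61 = cf
byte 2: (4f ⊕ 4f) ⊕ 73 = 00 ⊕ 73 = 73
byte 3: (04 ⊕ 56) ⊕ 73 = 52 ⊕ 73 = 21
byte 4: (46 ⊕ a6) ⊕ 77 = e0 ⊕ 77 = 97
byte 5: (1f ⊕ b2) ⊕ 64 = ad ⊕ 64 = c9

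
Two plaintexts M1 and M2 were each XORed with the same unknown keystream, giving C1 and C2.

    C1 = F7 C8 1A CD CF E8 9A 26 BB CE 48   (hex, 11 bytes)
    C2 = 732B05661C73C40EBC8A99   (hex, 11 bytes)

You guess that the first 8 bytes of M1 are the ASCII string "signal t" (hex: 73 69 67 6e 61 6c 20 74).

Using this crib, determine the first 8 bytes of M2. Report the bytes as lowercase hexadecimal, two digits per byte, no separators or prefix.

First, C1 ⊕ C2 = (M1 ⊕ K) ⊕ (M2 ⊕ K) = M1 ⊕ M2, so the key drops out. Then M2 = (M1 ⊕ M2) ⊕ M1 over the first 8 bytes.
byte 0: (f7 ^ 73) ^ 73 = 84 ^ 73 = f7
byte 1: (c8 ^ 2b) ^ 69 = e3 ^ 69 = 8a
byte 2: (1a ^ 05) ^ 67 = 1f ^ 67 = 78
byte 3: (cd ^ 66) ^ 6e = ab ^ 6e = c5
byte 4: (cf ^ 1c) ^ 61 = d3 ^ 61 = b2
byte 5: (e8 ^ 73) ^ 6c = 9b ^ 6c = f7
byte 6: (9a ^ c4) ^ 20 = 5e ^ 20 = 7e
byte 7: (26 ^ 0e) ^ 74 = 28 ^ 74 = 5c

f78a78c5b2f77e5c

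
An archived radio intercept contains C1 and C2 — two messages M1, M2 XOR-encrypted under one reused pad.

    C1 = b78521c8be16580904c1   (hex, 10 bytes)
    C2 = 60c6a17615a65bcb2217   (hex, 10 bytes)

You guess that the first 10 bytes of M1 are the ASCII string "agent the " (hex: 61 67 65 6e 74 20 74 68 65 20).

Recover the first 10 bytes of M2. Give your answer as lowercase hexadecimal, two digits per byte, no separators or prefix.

First, C1 ⊕ C2 = (M1 ⊕ K) ⊕ (M2 ⊕ K) = M1 ⊕ M2, so the key drops out. Then M2 = (M1 ⊕ M2) ⊕ M1 over the first 10 bytes.
byte 0: (b7 XOR 60) XOR 61 = d7 XOR 61 = b6
byte 1: (85 XOR c6) XOR 67 = 43 XOR 67 = 24
byte 2: (21 XOR a1) XOR 65 = 80 XOR 65 = e5
byte 3: (c8 XOR 76) XOR 6e = be XOR 6e = d0
byte 4: (be XOR 15) XOR 74 = ab XOR 74 = df
byte 5: (16 XOR a6) XOR 20 = b0 XOR 20 = 90
byte 6: (58 XOR 5b) XOR 74 = 03 XOR 74 = 77
byte 7: (09 XOR cb) XOR 68 = c2 XOR 68 = aa
byte 8: (04 XOR 22) XOR 65 = 26 XOR 65 = 43
byte 9: (c1 XOR 17) XOR 20 = d6 XOR 20 = f6

b624e5d0df9077aa43f6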